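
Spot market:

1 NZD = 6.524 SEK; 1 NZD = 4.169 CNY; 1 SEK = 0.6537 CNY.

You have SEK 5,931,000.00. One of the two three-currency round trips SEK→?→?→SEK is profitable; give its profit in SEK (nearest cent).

Profit: SEK 136,202.16

Profitable loop is SEK → CNY → NZD → SEK:
SEK 5,931,000.00 × 0.6537 = CNY 3,877,094.70
CNY 3,877,094.70 ÷ 4.169 = NZD 929,981.94
NZD 929,981.94 × 6.524 = SEK 6,067,202.16
Profit = SEK 6,067,202.16 − SEK 5,931,000.00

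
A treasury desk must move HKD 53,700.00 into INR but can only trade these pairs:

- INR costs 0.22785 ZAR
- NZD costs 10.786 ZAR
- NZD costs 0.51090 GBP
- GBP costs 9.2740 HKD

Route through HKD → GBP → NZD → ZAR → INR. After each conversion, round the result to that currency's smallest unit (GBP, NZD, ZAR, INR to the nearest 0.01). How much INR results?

HKD 53,700.00 ÷ 9.2740 = GBP 5,790.38
GBP 5,790.38 ÷ 0.51090 = NZD 11,333.69
NZD 11,333.69 × 10.786 = ZAR 122,245.18
ZAR 122,245.18 ÷ 0.22785 = INR 536,516.04

INR 536,516.04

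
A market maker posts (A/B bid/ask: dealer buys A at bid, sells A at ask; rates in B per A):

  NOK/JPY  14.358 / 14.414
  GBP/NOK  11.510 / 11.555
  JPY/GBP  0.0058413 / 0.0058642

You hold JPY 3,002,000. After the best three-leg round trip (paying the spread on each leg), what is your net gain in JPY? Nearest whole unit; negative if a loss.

Net profit: JPY 71,601

Best loop JPY → NOK → GBP → JPY:
JPY 3,002,000 ÷ 14.414 (buy NOK at ask) = NOK 208,269.74
NOK 208,269.74 ÷ 11.555 (buy GBP at ask) = GBP 18,024.21
GBP 18,024.21 ÷ 0.0058642 (buy JPY at ask) = JPY 3,073,601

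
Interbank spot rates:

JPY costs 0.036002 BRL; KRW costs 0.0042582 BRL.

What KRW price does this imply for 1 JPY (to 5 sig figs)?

1 JPY × 0.036002 = 0.036002 BRL
0.036002 BRL ÷ 0.0042582 = 8.45475 KRW

JPY/KRW = 8.4547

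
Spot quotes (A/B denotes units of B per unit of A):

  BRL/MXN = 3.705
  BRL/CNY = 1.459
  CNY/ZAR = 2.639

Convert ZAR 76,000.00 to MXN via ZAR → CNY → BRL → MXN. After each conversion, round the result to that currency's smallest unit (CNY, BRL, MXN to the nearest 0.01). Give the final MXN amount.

ZAR 76,000.00 ÷ 2.639 = CNY 28,798.79
CNY 28,798.79 ÷ 1.459 = BRL 19,738.72
BRL 19,738.72 × 3.705 = MXN 73,131.96

MXN 73,131.96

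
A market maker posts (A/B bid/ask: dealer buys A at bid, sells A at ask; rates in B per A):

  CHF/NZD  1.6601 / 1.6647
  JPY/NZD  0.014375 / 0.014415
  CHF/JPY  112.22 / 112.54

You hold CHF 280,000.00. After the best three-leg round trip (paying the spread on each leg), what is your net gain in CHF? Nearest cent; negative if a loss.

Net profit: CHF 6,530.41

Best loop CHF → NZD → JPY → CHF:
CHF 280,000.00 × 1.6601 (sell CHF at bid) = NZD 464,828.00
NZD 464,828.00 ÷ 0.014415 (buy JPY at ask) = JPY 32,246,133
JPY 32,246,133 ÷ 112.54 (buy CHF at ask) = CHF 286,530.41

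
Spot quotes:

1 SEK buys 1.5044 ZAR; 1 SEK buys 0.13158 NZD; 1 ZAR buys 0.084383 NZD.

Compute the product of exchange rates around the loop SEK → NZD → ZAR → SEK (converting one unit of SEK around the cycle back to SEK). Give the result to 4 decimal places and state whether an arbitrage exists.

Around SEK → NZD → ZAR → SEK: 1 × 0.13158 ÷ 0.084383 ÷ 1.5044 = 1.036505
Product > 1; profitable direction is SEK → NZD → ZAR → SEK.

1.0365 (arbitrage exists)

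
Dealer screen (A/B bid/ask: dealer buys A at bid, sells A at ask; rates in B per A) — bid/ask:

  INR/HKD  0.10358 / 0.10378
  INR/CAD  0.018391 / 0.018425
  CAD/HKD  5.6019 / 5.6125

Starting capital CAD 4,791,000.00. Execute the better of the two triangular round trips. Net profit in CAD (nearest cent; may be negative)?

Net profit: CAD 7,861.62

Best loop CAD → INR → HKD → CAD:
CAD 4,791,000.00 ÷ 0.018425 (buy INR at ask) = INR 260,027,137.04
INR 260,027,137.04 × 0.10358 (sell INR at bid) = HKD 26,933,610.85
HKD 26,933,610.85 ÷ 5.6125 (buy CAD at ask) = CAD 4,798,861.62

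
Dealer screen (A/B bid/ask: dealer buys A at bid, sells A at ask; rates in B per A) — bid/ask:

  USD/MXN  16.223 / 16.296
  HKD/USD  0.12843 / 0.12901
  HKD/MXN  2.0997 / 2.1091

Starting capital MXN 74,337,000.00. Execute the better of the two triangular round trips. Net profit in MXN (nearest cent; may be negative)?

Net result: MXN -93,594.00 (no profitable arbitrage after spreads)

Best loop MXN → USD → HKD → MXN:
MXN 74,337,000.00 ÷ 16.296 (buy USD at ask) = USD 4,561,671.58
USD 4,561,671.58 ÷ 0.12901 (buy HKD at ask) = HKD 35,359,054.15
HKD 35,359,054.15 × 2.0997 (sell HKD at bid) = MXN 74,243,406.00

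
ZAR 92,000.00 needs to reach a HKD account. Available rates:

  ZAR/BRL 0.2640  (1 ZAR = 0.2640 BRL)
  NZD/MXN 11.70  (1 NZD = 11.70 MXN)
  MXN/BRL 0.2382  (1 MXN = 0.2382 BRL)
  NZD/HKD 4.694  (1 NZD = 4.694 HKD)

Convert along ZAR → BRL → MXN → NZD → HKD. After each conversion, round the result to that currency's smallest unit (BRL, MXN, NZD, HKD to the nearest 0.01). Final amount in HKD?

ZAR 92,000.00 × 0.2640 = BRL 24,288.00
BRL 24,288.00 ÷ 0.2382 = MXN 101,964.74
MXN 101,964.74 ÷ 11.70 = NZD 8,714.94
NZD 8,714.94 × 4.694 = HKD 40,907.93

HKD 40,907.93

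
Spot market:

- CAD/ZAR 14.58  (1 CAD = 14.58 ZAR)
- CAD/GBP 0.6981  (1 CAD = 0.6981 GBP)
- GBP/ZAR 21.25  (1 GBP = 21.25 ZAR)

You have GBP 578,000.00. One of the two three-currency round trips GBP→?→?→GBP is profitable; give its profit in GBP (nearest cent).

Profitable loop is GBP → ZAR → CAD → GBP:
GBP 578,000.00 × 21.25 = ZAR 12,282,500.00
ZAR 12,282,500.00 ÷ 14.58 = CAD 842,421.12
CAD 842,421.12 × 0.6981 = GBP 588,094.19
Profit = GBP 588,094.19 − GBP 578,000.00

Profit: GBP 10,094.19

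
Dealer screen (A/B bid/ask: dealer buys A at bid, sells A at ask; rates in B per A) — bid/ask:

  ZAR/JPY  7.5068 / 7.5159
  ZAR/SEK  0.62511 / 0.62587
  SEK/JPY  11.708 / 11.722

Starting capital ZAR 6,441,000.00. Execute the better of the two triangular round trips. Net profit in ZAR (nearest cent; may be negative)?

Net profit: ZAR 149,559.61

Best loop ZAR → JPY → SEK → ZAR:
ZAR 6,441,000.00 × 7.5068 (sell ZAR at bid) = JPY 48,351,299
JPY 48,351,299 ÷ 11.722 (buy SEK at ask) = SEK 4,124,833.54
SEK 4,124,833.54 ÷ 0.62587 (buy ZAR at ask) = ZAR 6,590,559.61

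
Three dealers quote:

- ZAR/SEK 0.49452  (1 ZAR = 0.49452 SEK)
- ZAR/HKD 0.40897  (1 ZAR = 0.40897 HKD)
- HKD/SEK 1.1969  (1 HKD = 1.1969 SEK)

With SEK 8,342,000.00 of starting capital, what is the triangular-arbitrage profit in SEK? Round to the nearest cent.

Profit: SEK 85,615.78

Profitable loop is SEK → HKD → ZAR → SEK:
SEK 8,342,000.00 ÷ 1.1969 = HKD 6,969,671.65
HKD 6,969,671.65 ÷ 0.40897 = ZAR 17,042,012.01
ZAR 17,042,012.01 × 0.49452 = SEK 8,427,615.78
Profit = SEK 8,427,615.78 − SEK 8,342,000.00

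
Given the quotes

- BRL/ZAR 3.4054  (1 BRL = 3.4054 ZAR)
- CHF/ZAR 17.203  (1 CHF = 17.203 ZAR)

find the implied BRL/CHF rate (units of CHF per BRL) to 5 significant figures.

1 BRL × 3.4054 = 3.4054 ZAR
3.4054 ZAR ÷ 17.203 = 0.197954 CHF

BRL/CHF = 0.19795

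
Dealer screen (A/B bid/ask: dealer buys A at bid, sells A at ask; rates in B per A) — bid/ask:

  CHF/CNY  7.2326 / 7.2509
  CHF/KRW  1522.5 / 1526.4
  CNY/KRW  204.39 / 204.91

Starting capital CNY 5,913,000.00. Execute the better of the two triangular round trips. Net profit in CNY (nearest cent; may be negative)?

Net profit: CNY 146,127.78

Best loop CNY → CHF → KRW → CNY:
CNY 5,913,000.00 ÷ 7.2509 (buy CHF at ask) = CHF 815,484.97
CHF 815,484.97 × 1522.5 (sell CHF at bid) = KRW 1,241,575,873
KRW 1,241,575,873 ÷ 204.91 (buy CNY at ask) = CNY 6,059,127.78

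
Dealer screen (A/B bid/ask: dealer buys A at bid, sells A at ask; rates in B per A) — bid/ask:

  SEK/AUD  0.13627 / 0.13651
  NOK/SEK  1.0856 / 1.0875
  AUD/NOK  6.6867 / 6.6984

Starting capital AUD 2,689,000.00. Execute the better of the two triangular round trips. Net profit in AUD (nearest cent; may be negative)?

Best loop AUD → SEK → NOK → AUD:
AUD 2,689,000.00 ÷ 0.13651 (buy SEK at ask) = SEK 19,698,190.61
SEK 19,698,190.61 ÷ 1.0875 (buy NOK at ask) = NOK 18,113,278.72
NOK 18,113,278.72 ÷ 6.6984 (buy AUD at ask) = AUD 2,704,120.20

Net profit: AUD 15,120.20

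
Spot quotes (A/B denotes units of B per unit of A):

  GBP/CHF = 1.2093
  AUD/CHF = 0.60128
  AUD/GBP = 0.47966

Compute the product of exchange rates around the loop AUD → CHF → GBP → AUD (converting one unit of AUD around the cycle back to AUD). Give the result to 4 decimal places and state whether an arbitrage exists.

Around AUD → CHF → GBP → AUD: 1 × 0.60128 ÷ 1.2093 ÷ 0.47966 = 1.036595
Product > 1; profitable direction is AUD → CHF → GBP → AUD.

1.0366 (arbitrage exists)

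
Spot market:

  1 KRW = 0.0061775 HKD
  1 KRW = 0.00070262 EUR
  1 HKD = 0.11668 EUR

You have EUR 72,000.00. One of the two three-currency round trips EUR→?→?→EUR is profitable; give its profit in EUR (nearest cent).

Profitable loop is EUR → KRW → HKD → EUR:
EUR 72,000.00 ÷ 0.00070262 = KRW 102,473,599
KRW 102,473,599 × 0.0061775 = HKD 633,030.66
HKD 633,030.66 × 0.11668 = EUR 73,862.02
Profit = EUR 73,862.02 − EUR 72,000.00

Profit: EUR 1,862.02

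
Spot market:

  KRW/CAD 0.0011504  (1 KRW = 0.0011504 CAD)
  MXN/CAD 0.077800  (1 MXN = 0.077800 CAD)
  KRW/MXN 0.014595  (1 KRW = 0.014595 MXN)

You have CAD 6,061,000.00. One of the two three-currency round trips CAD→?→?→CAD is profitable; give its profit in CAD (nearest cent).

Profitable loop is CAD → MXN → KRW → CAD:
CAD 6,061,000.00 ÷ 0.077800 = MXN 77,904,884.32
MXN 77,904,884.32 ÷ 0.014595 = KRW 5,337,778,987
KRW 5,337,778,987 × 0.0011504 = CAD 6,140,580.95
Profit = CAD 6,140,580.95 − CAD 6,061,000.00

Profit: CAD 79,580.95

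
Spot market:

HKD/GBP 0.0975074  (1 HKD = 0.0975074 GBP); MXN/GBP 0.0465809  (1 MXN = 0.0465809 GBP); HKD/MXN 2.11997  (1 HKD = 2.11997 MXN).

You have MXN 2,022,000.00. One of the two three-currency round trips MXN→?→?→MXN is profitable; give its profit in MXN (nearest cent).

Profit: MXN 25,769.95

Profitable loop is MXN → GBP → HKD → MXN:
MXN 2,022,000.00 × 0.0465809 = GBP 94,186.58
GBP 94,186.58 ÷ 0.0975074 = HKD 965,942.89
HKD 965,942.89 × 2.11997 = MXN 2,047,769.95
Profit = MXN 2,047,769.95 − MXN 2,022,000.00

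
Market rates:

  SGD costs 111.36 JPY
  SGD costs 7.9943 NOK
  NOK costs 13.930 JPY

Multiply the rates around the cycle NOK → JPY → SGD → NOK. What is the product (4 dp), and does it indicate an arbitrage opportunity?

Around NOK → JPY → SGD → NOK: 1 × 13.930 ÷ 111.36 × 7.9943 = 1.000005
Product ≈ 1 (deviation 0.001%, within rounding noise).

1.0000 (no arbitrage)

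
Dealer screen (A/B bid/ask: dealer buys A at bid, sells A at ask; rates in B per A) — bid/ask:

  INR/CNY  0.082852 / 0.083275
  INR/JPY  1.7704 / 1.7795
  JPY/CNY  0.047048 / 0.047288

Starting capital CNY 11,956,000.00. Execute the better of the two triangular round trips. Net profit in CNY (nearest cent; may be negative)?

Net profit: CNY 2,696.18

Best loop CNY → INR → JPY → CNY:
CNY 11,956,000.00 ÷ 0.083275 (buy INR at ask) = INR 143,572,500.75
INR 143,572,500.75 × 1.7704 (sell INR at bid) = JPY 254,180,755
JPY 254,180,755 × 0.047048 (sell JPY at bid) = CNY 11,958,696.18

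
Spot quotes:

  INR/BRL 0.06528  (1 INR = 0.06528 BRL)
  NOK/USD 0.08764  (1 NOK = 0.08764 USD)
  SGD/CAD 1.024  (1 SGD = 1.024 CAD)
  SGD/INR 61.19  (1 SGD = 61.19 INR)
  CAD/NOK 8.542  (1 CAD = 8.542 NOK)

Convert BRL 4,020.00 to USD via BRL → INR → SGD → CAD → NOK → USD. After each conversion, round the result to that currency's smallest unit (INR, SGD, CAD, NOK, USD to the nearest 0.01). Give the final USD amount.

BRL 4,020.00 ÷ 0.06528 = INR 61,580.88
INR 61,580.88 ÷ 61.19 = SGD 1,006.39
SGD 1,006.39 × 1.024 = CAD 1,030.54
CAD 1,030.54 × 8.542 = NOK 8,802.87
NOK 8,802.87 × 0.08764 = USD 771.48

USD 771.48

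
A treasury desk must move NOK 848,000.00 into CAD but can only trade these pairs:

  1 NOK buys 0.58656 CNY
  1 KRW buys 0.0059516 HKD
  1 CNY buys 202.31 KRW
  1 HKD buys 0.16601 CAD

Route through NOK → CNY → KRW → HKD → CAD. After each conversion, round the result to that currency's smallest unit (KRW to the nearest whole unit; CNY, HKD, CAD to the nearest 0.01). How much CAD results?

CAD 99,424.55

NOK 848,000.00 × 0.58656 = CNY 497,402.88
CNY 497,402.88 × 202.31 = KRW 100,629,577
KRW 100,629,577 × 0.0059516 = HKD 598,906.99
HKD 598,906.99 × 0.16601 = CAD 99,424.55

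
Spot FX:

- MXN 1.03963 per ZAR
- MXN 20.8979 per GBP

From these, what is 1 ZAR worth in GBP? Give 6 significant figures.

1 ZAR × 1.03963 = 1.03963 MXN
1.03963 MXN ÷ 20.8979 = 0.0497481 GBP

ZAR/GBP = 0.0497481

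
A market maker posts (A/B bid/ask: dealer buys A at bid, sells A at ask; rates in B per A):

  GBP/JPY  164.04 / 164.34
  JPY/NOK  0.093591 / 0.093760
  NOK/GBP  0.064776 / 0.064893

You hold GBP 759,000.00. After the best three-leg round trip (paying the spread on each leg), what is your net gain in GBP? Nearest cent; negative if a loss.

Best loop GBP → NOK → JPY → GBP:
GBP 759,000.00 ÷ 0.064893 (buy NOK at ask) = NOK 11,696,176.78
NOK 11,696,176.78 ÷ 0.093760 (buy JPY at ask) = JPY 124,745,913
JPY 124,745,913 ÷ 164.34 (buy GBP at ask) = GBP 759,072.12

Net profit: GBP 72.12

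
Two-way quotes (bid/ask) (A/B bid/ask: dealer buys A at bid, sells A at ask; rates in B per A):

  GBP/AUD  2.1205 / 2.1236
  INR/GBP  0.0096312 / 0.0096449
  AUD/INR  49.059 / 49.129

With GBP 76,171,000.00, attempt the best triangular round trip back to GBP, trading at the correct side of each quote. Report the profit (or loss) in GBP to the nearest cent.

Net profit: GBP 147,008.13

Best loop GBP → AUD → INR → GBP:
GBP 76,171,000.00 × 2.1205 (sell GBP at bid) = AUD 161,520,605.50
AUD 161,520,605.50 × 49.059 (sell AUD at bid) = INR 7,924,039,385.22
INR 7,924,039,385.22 × 0.0096312 (sell INR at bid) = GBP 76,318,008.13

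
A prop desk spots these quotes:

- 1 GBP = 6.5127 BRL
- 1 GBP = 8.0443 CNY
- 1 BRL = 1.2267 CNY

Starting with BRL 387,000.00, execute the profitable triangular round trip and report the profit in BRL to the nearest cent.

Profit: BRL 2,672.52

Profitable loop is BRL → GBP → CNY → BRL:
BRL 387,000.00 ÷ 6.5127 = GBP 59,422.36
GBP 59,422.36 × 8.0443 = CNY 478,011.29
CNY 478,011.29 ÷ 1.2267 = BRL 389,672.52
Profit = BRL 389,672.52 − BRL 387,000.00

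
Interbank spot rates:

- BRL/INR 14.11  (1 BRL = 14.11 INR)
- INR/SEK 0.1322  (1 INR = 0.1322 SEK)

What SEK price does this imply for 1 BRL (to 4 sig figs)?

1 BRL × 14.11 = 14.11 INR
14.11 INR × 0.1322 = 1.86534 SEK

BRL/SEK = 1.865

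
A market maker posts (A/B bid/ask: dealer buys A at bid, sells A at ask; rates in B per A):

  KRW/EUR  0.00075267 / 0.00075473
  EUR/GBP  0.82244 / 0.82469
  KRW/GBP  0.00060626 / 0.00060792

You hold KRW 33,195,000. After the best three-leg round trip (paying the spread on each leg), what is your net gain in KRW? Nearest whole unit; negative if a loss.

Best loop KRW → EUR → GBP → KRW:
KRW 33,195,000 × 0.00075267 (sell KRW at bid) = EUR 24,984.88
EUR 24,984.88 × 0.82244 (sell EUR at bid) = GBP 20,548.57
GBP 20,548.57 ÷ 0.00060792 (buy KRW at ask) = KRW 33,801,430

Net profit: KRW 606,430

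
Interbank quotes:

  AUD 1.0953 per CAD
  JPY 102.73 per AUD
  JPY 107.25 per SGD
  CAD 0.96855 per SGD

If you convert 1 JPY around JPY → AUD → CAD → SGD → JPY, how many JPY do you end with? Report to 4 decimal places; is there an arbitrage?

Around JPY → AUD → CAD → SGD → JPY: 1 ÷ 102.73 ÷ 1.0953 ÷ 0.96855 × 107.25 = 0.984113
Product < 1; profitable direction is JPY → SGD → CAD → AUD → JPY.

0.9841 (arbitrage exists)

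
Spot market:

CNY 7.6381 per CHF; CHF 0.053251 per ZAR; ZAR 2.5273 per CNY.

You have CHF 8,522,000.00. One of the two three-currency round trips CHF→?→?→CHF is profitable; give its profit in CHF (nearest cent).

Profitable loop is CHF → CNY → ZAR → CHF:
CHF 8,522,000.00 × 7.6381 = CNY 65,091,888.20
CNY 65,091,888.20 × 2.5273 = ZAR 164,506,729.05
ZAR 164,506,729.05 × 0.053251 = CHF 8,760,147.83
Profit = CHF 8,760,147.83 − CHF 8,522,000.00

Profit: CHF 238,147.83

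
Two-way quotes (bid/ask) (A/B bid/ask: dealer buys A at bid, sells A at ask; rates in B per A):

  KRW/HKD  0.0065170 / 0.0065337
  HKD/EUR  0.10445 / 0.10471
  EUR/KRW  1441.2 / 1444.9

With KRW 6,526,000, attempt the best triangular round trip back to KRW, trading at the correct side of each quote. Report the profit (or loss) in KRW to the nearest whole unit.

Net profit: KRW 75,793

Best loop KRW → EUR → HKD → KRW:
KRW 6,526,000 ÷ 1444.9 (buy EUR at ask) = EUR 4,516.58
EUR 4,516.58 ÷ 0.10471 (buy HKD at ask) = HKD 43,134.14
HKD 43,134.14 ÷ 0.0065337 (buy KRW at ask) = KRW 6,601,793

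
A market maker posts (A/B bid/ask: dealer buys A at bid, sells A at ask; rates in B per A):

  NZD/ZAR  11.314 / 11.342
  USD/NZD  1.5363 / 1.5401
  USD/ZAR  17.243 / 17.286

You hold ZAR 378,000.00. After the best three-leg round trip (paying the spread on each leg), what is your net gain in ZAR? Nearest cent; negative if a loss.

Best loop ZAR → USD → NZD → ZAR:
ZAR 378,000.00 ÷ 17.286 (buy USD at ask) = USD 21,867.41
USD 21,867.41 × 1.5363 (sell USD at bid) = NZD 33,594.90
NZD 33,594.90 × 11.314 (sell NZD at bid) = ZAR 380,092.67

Net profit: ZAR 2,092.67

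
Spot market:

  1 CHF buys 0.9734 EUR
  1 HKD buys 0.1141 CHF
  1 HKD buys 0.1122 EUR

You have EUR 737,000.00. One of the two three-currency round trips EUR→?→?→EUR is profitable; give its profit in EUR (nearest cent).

Profit: EUR 7,531.98

Profitable loop is EUR → CHF → HKD → EUR:
EUR 737,000.00 ÷ 0.9734 = CHF 757,139.92
CHF 757,139.92 ÷ 0.1141 = HKD 6,635,757.42
HKD 6,635,757.42 × 0.1122 = EUR 744,531.98
Profit = EUR 744,531.98 − EUR 737,000.00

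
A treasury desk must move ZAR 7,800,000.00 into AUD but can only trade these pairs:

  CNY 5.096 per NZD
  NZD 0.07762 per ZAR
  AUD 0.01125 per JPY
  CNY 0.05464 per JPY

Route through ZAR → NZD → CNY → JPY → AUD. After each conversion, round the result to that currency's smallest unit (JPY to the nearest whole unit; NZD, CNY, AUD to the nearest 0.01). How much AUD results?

ZAR 7,800,000.00 × 0.07762 = NZD 605,436.00
NZD 605,436.00 × 5.096 = CNY 3,085,301.86
CNY 3,085,301.86 ÷ 0.05464 = JPY 56,465,993
JPY 56,465,993 × 0.01125 = AUD 635,242.42

AUD 635,242.42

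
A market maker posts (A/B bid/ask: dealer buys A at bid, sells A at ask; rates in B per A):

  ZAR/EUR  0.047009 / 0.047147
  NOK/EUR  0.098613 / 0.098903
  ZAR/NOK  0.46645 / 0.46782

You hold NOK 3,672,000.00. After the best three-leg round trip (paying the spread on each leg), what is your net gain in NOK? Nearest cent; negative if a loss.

Best loop NOK → ZAR → EUR → NOK:
NOK 3,672,000.00 ÷ 0.46782 (buy ZAR at ask) = ZAR 7,849,172.76
ZAR 7,849,172.76 × 0.047009 (sell ZAR at bid) = EUR 368,981.76
EUR 368,981.76 ÷ 0.098903 (buy NOK at ask) = NOK 3,730,743.88

Net profit: NOK 58,743.88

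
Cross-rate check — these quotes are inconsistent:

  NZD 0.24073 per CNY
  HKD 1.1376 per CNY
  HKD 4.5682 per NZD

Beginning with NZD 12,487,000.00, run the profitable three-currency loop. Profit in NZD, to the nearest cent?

Profitable loop is NZD → CNY → HKD → NZD:
NZD 12,487,000.00 ÷ 0.24073 = CNY 51,871,391.19
CNY 51,871,391.19 × 1.1376 = HKD 59,008,894.61
HKD 59,008,894.61 ÷ 4.5682 = NZD 12,917,318.55
Profit = NZD 12,917,318.55 − NZD 12,487,000.00

Profit: NZD 430,318.55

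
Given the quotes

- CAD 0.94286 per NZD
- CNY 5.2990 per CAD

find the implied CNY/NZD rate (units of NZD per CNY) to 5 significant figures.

CNY/NZD = 0.20015

1 CNY ÷ 5.2990 = 0.188715 CAD
0.188715 CAD ÷ 0.94286 = 0.200152 NZD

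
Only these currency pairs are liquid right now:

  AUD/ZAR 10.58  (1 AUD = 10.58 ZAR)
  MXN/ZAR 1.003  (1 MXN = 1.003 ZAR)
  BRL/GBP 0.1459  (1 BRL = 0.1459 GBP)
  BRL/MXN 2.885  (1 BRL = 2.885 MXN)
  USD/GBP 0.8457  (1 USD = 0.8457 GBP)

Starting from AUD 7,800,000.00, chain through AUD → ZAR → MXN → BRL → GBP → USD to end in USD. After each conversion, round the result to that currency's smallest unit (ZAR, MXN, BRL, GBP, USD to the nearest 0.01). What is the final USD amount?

USD 4,920,083.59

AUD 7,800,000.00 × 10.58 = ZAR 82,524,000.00
ZAR 82,524,000.00 ÷ 1.003 = MXN 82,277,168.49
MXN 82,277,168.49 ÷ 2.885 = BRL 28,518,949.22
BRL 28,518,949.22 × 0.1459 = GBP 4,160,914.69
GBP 4,160,914.69 ÷ 0.8457 = USD 4,920,083.59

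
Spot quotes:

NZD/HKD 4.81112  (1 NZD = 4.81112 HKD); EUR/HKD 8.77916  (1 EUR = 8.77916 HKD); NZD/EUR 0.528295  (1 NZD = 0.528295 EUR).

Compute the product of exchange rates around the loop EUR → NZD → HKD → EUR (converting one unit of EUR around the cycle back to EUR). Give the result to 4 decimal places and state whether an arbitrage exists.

Around EUR → NZD → HKD → EUR: 1 ÷ 0.528295 × 4.81112 ÷ 8.77916 = 1.037329
Product > 1; profitable direction is EUR → NZD → HKD → EUR.

1.0373 (arbitrage exists)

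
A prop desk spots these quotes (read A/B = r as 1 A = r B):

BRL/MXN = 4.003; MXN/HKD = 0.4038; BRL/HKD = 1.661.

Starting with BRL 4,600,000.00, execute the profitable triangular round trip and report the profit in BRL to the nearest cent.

Profitable loop is BRL → HKD → MXN → BRL:
BRL 4,600,000.00 × 1.661 = HKD 7,640,600.00
HKD 7,640,600.00 ÷ 0.4038 = MXN 18,921,743.44
MXN 18,921,743.44 ÷ 4.003 = BRL 4,726,890.69
Profit = BRL 4,726,890.69 − BRL 4,600,000.00

Profit: BRL 126,890.69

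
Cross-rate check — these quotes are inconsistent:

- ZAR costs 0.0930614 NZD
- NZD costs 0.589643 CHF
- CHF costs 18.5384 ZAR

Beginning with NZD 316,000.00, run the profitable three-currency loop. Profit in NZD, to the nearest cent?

Profit: NZD 5,453.43

Profitable loop is NZD → CHF → ZAR → NZD:
NZD 316,000.00 × 0.589643 = CHF 186,327.19
CHF 186,327.19 × 18.5384 = ZAR 3,454,207.94
ZAR 3,454,207.94 × 0.0930614 = NZD 321,453.43
Profit = NZD 321,453.43 − NZD 316,000.00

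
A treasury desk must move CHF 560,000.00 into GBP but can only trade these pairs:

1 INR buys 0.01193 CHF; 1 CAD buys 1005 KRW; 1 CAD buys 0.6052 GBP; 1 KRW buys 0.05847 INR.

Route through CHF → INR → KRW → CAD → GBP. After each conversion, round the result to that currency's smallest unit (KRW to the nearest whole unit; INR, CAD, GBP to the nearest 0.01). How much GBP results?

CHF 560,000.00 ÷ 0.01193 = INR 46,940,486.17
INR 46,940,486.17 ÷ 0.05847 = KRW 802,813,172
KRW 802,813,172 ÷ 1005 = CAD 798,819.08
CAD 798,819.08 × 0.6052 = GBP 483,445.31

GBP 483,445.31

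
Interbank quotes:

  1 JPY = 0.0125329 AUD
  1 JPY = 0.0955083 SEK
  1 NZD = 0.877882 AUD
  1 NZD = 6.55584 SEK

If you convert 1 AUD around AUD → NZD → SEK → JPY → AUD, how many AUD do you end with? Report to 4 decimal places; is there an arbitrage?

Around AUD → NZD → SEK → JPY → AUD: 1 ÷ 0.877882 × 6.55584 ÷ 0.0955083 × 0.0125329 = 0.979947
Product < 1; profitable direction is AUD → JPY → SEK → NZD → AUD.

0.9799 (arbitrage exists)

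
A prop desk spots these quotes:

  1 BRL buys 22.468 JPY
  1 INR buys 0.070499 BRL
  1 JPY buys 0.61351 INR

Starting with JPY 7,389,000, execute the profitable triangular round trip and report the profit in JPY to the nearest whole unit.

Profitable loop is JPY → BRL → INR → JPY:
JPY 7,389,000 ÷ 22.468 = BRL 328,867.72
BRL 328,867.72 ÷ 0.070499 = INR 4,664,856.57
INR 4,664,856.57 ÷ 0.61351 = JPY 7,603,554
Profit = JPY 7,603,554 − JPY 7,389,000

Profit: JPY 214,554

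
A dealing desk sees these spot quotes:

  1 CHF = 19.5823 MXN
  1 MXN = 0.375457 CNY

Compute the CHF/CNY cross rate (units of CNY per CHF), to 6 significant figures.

1 CHF × 19.5823 = 19.5823 MXN
19.5823 MXN × 0.375457 = 7.35231 CNY

CHF/CNY = 7.35231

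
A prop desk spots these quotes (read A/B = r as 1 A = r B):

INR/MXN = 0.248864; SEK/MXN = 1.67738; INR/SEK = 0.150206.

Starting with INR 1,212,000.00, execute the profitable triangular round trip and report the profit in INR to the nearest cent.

Profitable loop is INR → SEK → MXN → INR:
INR 1,212,000.00 × 0.150206 = SEK 182,049.67
SEK 182,049.67 × 1.67738 = MXN 305,366.48
MXN 305,366.48 ÷ 0.248864 = INR 1,227,041.59
Profit = INR 1,227,041.59 − INR 1,212,000.00

Profit: INR 15,041.59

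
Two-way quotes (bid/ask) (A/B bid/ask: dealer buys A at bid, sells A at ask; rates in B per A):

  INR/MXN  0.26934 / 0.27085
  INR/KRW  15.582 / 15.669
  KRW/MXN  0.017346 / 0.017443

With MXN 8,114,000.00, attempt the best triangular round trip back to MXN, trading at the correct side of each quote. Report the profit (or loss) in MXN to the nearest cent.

Best loop MXN → INR → KRW → MXN:
MXN 8,114,000.00 ÷ 0.27085 (buy INR at ask) = INR 29,957,541.07
INR 29,957,541.07 × 15.582 (sell INR at bid) = KRW 466,798,405
KRW 466,798,405 × 0.017346 (sell KRW at bid) = MXN 8,097,085.13

Net result: MXN -16,914.87 (no profitable arbitrage after spreads)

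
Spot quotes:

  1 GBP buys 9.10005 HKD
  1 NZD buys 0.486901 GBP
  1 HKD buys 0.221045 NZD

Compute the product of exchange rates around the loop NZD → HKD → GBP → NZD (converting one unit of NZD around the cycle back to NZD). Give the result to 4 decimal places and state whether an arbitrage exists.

1.0210 (arbitrage exists)

Around NZD → HKD → GBP → NZD: 1 ÷ 0.221045 ÷ 9.10005 ÷ 0.486901 = 1.021021
Product > 1; profitable direction is NZD → HKD → GBP → NZD.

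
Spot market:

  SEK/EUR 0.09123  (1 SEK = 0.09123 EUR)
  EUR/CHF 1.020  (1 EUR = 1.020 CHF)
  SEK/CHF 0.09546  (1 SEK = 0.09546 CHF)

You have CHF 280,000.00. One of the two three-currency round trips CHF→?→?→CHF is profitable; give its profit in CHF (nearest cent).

Profit: CHF 7,237.82

Profitable loop is CHF → EUR → SEK → CHF:
CHF 280,000.00 ÷ 1.020 = EUR 274,509.80
EUR 274,509.80 ÷ 0.09123 = SEK 3,008,986.12
SEK 3,008,986.12 × 0.09546 = CHF 287,237.82
Profit = CHF 287,237.82 − CHF 280,000.00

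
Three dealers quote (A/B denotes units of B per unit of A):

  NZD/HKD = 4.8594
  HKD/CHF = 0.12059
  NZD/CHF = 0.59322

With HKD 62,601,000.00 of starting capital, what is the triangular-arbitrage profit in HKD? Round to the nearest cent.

Profit: HKD 771,831.35

Profitable loop is HKD → NZD → CHF → HKD:
HKD 62,601,000.00 ÷ 4.8594 = NZD 12,882,454.62
NZD 12,882,454.62 × 0.59322 = CHF 7,642,129.73
CHF 7,642,129.73 ÷ 0.12059 = HKD 63,372,831.35
Profit = HKD 63,372,831.35 − HKD 62,601,000.00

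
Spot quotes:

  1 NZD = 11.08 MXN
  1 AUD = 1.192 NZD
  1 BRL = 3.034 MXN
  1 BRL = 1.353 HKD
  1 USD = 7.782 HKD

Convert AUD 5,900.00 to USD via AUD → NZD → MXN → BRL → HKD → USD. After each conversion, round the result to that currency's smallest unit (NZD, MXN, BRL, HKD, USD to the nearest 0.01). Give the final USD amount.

USD 4,465.39

AUD 5,900.00 × 1.192 = NZD 7,032.80
NZD 7,032.80 × 11.08 = MXN 77,923.42
MXN 77,923.42 ÷ 3.034 = BRL 25,683.39
BRL 25,683.39 × 1.353 = HKD 34,749.63
HKD 34,749.63 ÷ 7.782 = USD 4,465.39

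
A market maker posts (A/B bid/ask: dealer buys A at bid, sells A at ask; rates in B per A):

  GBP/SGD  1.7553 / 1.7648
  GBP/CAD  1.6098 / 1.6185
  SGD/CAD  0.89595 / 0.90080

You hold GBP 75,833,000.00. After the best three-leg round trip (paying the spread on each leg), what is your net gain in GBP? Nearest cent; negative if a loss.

Best loop GBP → CAD → SGD → GBP:
GBP 75,833,000.00 × 1.6098 (sell GBP at bid) = CAD 122,075,963.40
CAD 122,075,963.40 ÷ 0.90080 (buy SGD at ask) = SGD 135,519,497.56
SGD 135,519,497.56 ÷ 1.7648 (buy GBP at ask) = GBP 76,790,286.47

Net profit: GBP 957,286.47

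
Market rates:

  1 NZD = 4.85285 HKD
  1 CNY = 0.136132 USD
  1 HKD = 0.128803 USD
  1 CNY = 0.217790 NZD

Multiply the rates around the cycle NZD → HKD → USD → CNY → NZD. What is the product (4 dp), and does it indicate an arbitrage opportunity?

1.0000 (no arbitrage)

Around NZD → HKD → USD → CNY → NZD: 1 × 4.85285 × 0.128803 ÷ 0.136132 × 0.217790 = 1.000001
Product ≈ 1 (deviation 0.000%, within rounding noise).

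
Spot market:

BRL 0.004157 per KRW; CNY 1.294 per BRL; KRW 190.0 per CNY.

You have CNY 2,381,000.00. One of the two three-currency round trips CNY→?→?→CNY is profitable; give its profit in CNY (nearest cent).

Profit: CNY 52,477.29

Profitable loop is CNY → KRW → BRL → CNY:
CNY 2,381,000.00 × 190.0 = KRW 452,390,000
KRW 452,390,000 × 0.004157 = BRL 1,880,585.23
BRL 1,880,585.23 × 1.294 = CNY 2,433,477.29
Profit = CNY 2,433,477.29 − CNY 2,381,000.00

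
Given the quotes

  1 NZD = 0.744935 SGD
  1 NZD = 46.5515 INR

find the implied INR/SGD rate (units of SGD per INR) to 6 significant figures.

INR/SGD = 0.0160024

1 INR ÷ 46.5515 = 0.0214816 NZD
0.0214816 NZD × 0.744935 = 0.0160024 SGD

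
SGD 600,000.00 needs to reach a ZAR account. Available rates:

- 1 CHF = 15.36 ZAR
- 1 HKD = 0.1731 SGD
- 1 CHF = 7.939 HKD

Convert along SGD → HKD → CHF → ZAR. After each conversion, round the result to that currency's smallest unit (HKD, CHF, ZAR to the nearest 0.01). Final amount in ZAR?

ZAR 6,706,247.73

SGD 600,000.00 ÷ 0.1731 = HKD 3,466,204.51
HKD 3,466,204.51 ÷ 7.939 = CHF 436,604.67
CHF 436,604.67 × 15.36 = ZAR 6,706,247.73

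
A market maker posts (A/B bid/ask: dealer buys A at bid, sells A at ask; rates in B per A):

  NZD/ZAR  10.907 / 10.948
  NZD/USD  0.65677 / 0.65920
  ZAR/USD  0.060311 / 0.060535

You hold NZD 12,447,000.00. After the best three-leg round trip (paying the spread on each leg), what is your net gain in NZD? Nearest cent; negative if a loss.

Best loop NZD → ZAR → USD → NZD:
NZD 12,447,000.00 × 10.907 (sell NZD at bid) = ZAR 135,759,429.00
ZAR 135,759,429.00 × 0.060311 (sell ZAR at bid) = USD 8,187,786.92
USD 8,187,786.92 ÷ 0.65920 (buy NZD at ask) = NZD 12,420,793.27

Net result: NZD -26,206.73 (no profitable arbitrage after spreads)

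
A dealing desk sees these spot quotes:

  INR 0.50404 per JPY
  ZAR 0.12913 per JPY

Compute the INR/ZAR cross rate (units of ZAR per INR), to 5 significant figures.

INR/ZAR = 0.25619

1 INR ÷ 0.50404 = 1.98397 JPY
1.98397 JPY × 0.12913 = 0.25619 ZAR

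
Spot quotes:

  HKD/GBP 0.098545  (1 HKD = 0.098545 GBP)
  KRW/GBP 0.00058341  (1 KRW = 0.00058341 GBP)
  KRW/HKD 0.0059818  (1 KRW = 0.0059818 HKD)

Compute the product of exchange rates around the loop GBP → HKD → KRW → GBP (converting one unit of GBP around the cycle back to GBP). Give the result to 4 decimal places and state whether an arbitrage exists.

Around GBP → HKD → KRW → GBP: 1 ÷ 0.098545 ÷ 0.0059818 × 0.00058341 = 0.989709
Product < 1; profitable direction is GBP → KRW → HKD → GBP.

0.9897 (arbitrage exists)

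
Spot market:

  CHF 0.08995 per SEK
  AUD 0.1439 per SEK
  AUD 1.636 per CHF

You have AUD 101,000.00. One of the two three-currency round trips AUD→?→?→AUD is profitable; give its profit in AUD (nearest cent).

Profit: AUD 2,286.85

Profitable loop is AUD → SEK → CHF → AUD:
AUD 101,000.00 ÷ 0.1439 = SEK 701,876.30
SEK 701,876.30 × 0.08995 = CHF 63,133.77
CHF 63,133.77 × 1.636 = AUD 103,286.85
Profit = AUD 103,286.85 − AUD 101,000.00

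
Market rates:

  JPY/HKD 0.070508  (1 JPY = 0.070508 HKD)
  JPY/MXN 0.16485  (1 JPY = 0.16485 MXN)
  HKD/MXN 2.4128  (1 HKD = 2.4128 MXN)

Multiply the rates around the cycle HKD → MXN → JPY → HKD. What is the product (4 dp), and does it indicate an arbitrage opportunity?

Around HKD → MXN → JPY → HKD: 1 × 2.4128 ÷ 0.16485 × 0.070508 = 1.031979
Product > 1; profitable direction is HKD → MXN → JPY → HKD.

1.0320 (arbitrage exists)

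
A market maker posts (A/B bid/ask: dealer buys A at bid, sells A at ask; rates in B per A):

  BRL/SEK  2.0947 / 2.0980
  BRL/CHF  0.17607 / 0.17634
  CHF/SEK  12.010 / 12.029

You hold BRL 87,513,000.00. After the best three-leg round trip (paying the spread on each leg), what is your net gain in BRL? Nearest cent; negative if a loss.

Net profit: BRL 692,458.08

Best loop BRL → CHF → SEK → BRL:
BRL 87,513,000.00 × 0.17607 (sell BRL at bid) = CHF 15,408,413.91
CHF 15,408,413.91 × 12.010 (sell CHF at bid) = SEK 185,055,051.06
SEK 185,055,051.06 ÷ 2.0980 (buy BRL at ask) = BRL 88,205,458.08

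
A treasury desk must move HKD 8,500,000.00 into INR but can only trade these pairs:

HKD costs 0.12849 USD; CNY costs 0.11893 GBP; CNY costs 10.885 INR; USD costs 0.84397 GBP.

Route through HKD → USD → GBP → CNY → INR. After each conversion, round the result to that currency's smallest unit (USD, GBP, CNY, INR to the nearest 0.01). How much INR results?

INR 84,363,051.64

HKD 8,500,000.00 × 0.12849 = USD 1,092,165.00
USD 1,092,165.00 × 0.84397 = GBP 921,754.50
GBP 921,754.50 ÷ 0.11893 = CNY 7,750,395.19
CNY 7,750,395.19 × 10.885 = INR 84,363,051.64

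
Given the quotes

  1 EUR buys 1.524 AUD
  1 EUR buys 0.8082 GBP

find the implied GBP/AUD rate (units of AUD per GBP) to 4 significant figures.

GBP/AUD = 1.886

1 GBP ÷ 0.8082 = 1.23732 EUR
1.23732 EUR × 1.524 = 1.88567 AUD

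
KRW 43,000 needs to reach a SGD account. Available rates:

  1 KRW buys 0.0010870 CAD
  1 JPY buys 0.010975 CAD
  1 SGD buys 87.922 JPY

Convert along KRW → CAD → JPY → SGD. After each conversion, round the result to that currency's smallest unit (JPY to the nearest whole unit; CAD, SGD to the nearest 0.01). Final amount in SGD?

KRW 43,000 × 0.0010870 = CAD 46.74
CAD 46.74 ÷ 0.010975 = JPY 4,259
JPY 4,259 ÷ 87.922 = SGD 48.44

SGD 48.44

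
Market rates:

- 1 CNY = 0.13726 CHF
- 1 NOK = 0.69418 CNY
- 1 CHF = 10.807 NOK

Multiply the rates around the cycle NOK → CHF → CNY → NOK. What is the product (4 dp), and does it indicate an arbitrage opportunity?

0.9711 (arbitrage exists)

Around NOK → CHF → CNY → NOK: 1 ÷ 10.807 ÷ 0.13726 ÷ 0.69418 = 0.971133
Product < 1; profitable direction is NOK → CNY → CHF → NOK.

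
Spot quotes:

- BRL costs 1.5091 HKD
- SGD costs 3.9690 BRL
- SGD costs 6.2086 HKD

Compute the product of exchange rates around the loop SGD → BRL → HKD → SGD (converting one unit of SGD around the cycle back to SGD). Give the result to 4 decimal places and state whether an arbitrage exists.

Around SGD → BRL → HKD → SGD: 1 × 3.9690 × 1.5091 ÷ 6.2086 = 0.964729
Product < 1; profitable direction is SGD → HKD → BRL → SGD.

0.9647 (arbitrage exists)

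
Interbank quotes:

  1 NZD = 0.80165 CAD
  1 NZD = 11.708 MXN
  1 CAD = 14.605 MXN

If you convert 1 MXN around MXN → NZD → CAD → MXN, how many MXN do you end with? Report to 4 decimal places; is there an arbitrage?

Around MXN → NZD → CAD → MXN: 1 ÷ 11.708 × 0.80165 × 14.605 = 1.000008
Product ≈ 1 (deviation 0.001%, within rounding noise).

1.0000 (no arbitrage)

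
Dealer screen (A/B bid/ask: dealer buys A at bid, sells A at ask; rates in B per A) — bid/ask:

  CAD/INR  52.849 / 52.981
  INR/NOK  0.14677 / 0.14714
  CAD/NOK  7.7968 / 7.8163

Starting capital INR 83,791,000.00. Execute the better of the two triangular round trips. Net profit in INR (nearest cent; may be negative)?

Net profit: INR 12,636.54

Best loop INR → CAD → NOK → INR:
INR 83,791,000.00 ÷ 52.981 (buy CAD at ask) = CAD 1,581,529.23
CAD 1,581,529.23 × 7.7968 (sell CAD at bid) = NOK 12,330,867.08
NOK 12,330,867.08 ÷ 0.14714 (buy INR at ask) = INR 83,803,636.54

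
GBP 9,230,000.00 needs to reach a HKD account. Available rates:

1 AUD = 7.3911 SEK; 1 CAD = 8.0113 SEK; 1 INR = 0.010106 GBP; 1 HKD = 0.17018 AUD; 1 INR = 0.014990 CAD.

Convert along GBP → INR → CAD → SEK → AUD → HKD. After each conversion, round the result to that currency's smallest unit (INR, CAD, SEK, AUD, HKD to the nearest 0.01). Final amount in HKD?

HKD 87,198,585.03

GBP 9,230,000.00 ÷ 0.010106 = INR 913,318,820.50
INR 913,318,820.50 × 0.014990 = CAD 13,690,649.12
CAD 13,690,649.12 × 8.0113 = SEK 109,679,897.30
SEK 109,679,897.30 ÷ 7.3911 = AUD 14,839,455.20
AUD 14,839,455.20 ÷ 0.17018 = HKD 87,198,585.03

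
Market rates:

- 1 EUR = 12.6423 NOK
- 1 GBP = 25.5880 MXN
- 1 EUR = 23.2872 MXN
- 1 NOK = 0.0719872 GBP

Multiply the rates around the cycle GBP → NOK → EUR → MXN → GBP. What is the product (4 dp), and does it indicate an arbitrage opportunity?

Around GBP → NOK → EUR → MXN → GBP: 1 ÷ 0.0719872 ÷ 12.6423 × 23.2872 ÷ 25.5880 = 0.999999
Product ≈ 1 (deviation 0.000%, within rounding noise).

1.0000 (no arbitrage)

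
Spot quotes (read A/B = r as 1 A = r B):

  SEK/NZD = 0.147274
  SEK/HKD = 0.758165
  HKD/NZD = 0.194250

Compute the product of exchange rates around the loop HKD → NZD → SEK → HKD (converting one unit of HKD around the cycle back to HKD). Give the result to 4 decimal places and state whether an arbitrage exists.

1.0000 (no arbitrage)

Around HKD → NZD → SEK → HKD: 1 × 0.194250 ÷ 0.147274 × 0.758165 = 0.999997
Product ≈ 1 (deviation 0.000%, within rounding noise).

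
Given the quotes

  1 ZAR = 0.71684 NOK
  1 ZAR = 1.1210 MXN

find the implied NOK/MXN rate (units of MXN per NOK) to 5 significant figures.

1 NOK ÷ 0.71684 = 1.39501 ZAR
1.39501 ZAR × 1.1210 = 1.56381 MXN

NOK/MXN = 1.5638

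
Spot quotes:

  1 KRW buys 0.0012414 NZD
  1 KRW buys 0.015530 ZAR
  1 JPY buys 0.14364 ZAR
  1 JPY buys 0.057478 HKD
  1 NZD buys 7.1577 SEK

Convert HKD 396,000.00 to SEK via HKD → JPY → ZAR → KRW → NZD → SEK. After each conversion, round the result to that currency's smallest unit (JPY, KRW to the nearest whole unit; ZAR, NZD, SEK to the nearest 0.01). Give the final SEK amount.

SEK 566,216.80

HKD 396,000.00 ÷ 0.057478 = JPY 6,889,593
JPY 6,889,593 × 0.14364 = ZAR 989,621.14
ZAR 989,621.14 ÷ 0.015530 = KRW 63,723,190
KRW 63,723,190 × 0.0012414 = NZD 79,105.97
NZD 79,105.97 × 7.1577 = SEK 566,216.80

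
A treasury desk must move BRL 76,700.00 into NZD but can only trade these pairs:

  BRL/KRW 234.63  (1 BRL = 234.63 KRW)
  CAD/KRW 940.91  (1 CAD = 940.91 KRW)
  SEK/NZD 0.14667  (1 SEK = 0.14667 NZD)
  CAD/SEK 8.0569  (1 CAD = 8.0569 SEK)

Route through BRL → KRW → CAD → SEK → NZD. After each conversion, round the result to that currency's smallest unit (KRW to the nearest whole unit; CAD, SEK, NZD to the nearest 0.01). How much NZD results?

BRL 76,700.00 × 234.63 = KRW 17,996,121
KRW 17,996,121 ÷ 940.91 = CAD 19,126.29
CAD 19,126.29 × 8.0569 = SEK 154,098.61
SEK 154,098.61 × 0.14667 = NZD 22,601.64

NZD 22,601.64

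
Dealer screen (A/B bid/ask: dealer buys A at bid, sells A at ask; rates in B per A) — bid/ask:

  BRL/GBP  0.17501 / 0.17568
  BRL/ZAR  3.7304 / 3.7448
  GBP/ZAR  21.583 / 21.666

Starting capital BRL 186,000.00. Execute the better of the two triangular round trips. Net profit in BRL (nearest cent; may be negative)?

Best loop BRL → GBP → ZAR → BRL:
BRL 186,000.00 × 0.17501 (sell BRL at bid) = GBP 32,551.86
GBP 32,551.86 × 21.583 (sell GBP at bid) = ZAR 702,566.79
ZAR 702,566.79 ÷ 3.7448 (buy BRL at ask) = BRL 187,611.30

Net profit: BRL 1,611.30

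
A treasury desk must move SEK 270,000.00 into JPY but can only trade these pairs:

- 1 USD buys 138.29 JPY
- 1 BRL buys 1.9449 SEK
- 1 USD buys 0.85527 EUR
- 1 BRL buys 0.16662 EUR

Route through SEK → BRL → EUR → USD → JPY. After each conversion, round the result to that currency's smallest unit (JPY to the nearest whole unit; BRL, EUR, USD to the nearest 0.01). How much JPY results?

JPY 3,740,082

SEK 270,000.00 ÷ 1.9449 = BRL 138,824.62
BRL 138,824.62 × 0.16662 = EUR 23,130.96
EUR 23,130.96 ÷ 0.85527 = USD 27,045.21
USD 27,045.21 × 138.29 = JPY 3,740,082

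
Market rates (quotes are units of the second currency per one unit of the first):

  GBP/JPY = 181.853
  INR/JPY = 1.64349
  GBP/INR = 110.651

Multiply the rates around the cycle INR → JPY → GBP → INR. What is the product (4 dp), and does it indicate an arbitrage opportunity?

1.0000 (no arbitrage)

Around INR → JPY → GBP → INR: 1 × 1.64349 ÷ 181.853 × 110.651 = 1.000004
Product ≈ 1 (deviation 0.000%, within rounding noise).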